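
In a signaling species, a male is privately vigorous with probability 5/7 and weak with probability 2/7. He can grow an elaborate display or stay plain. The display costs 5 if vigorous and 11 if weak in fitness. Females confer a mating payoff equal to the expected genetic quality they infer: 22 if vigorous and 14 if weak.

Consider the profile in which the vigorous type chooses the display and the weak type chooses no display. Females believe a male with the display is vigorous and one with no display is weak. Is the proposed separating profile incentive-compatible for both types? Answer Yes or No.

Under these beliefs, the display earns mating payoff 22 and no display earns mating payoff 14.
vigorous: the display nets 22 − 5 = 17; no display nets 14. vigorous prefers the display.
weak: the display nets 22 − 11 = 11; no display nets 14. weak prefers no display.
Neither type deviates, so the separating profile is an equilibrium.

Yes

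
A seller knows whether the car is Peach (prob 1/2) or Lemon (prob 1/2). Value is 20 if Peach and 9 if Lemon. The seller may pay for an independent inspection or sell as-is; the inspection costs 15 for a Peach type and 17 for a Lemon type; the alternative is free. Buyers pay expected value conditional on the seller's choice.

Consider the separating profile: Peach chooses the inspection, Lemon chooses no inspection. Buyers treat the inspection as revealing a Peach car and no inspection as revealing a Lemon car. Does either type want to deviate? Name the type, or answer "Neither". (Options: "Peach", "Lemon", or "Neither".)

The inspection pays 20; no inspection pays 9.
Peach: assigned the inspection, nets 20 − 15 = 5; deviating to no inspection nets 9.
Lemon: assigned no inspection, nets 9; deviating to the inspection nets 20 − 17 = 3.
The Peach type gains 4 by deviating.

Peach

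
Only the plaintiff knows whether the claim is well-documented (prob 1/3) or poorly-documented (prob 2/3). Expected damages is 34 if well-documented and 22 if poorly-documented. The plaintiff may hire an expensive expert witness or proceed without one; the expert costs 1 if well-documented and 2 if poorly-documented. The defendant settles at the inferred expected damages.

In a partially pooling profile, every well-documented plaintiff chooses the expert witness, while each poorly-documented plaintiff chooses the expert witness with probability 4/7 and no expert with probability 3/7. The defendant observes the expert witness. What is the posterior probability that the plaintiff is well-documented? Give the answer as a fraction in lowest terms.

7/15

P(the expert witness) = (1/3)·1 + (2/3)·(4/7) = 5/7.
By Bayes' rule, P(well-documented | the expert witness) = (1/3) / (5/7) = 7/15.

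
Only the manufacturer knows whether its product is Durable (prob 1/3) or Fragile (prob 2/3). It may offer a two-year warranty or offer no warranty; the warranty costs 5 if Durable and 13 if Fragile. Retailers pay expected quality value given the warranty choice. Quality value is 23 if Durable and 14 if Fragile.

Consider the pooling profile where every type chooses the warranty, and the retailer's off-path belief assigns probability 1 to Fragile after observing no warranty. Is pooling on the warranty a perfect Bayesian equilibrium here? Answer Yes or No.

On path, the retailer holds the prior and pays 1/3·23 + 2/3·14 = 17. Off path (no warranty), believing Fragile, it pays 14.
Durable: the warranty nets 17 − 5 = 12; no warranty nets 14. Durable would deviate.
Fragile: the warranty nets 17 − 13 = 4; no warranty nets 14. Fragile would deviate.
A type deviates, so pooling fails.

No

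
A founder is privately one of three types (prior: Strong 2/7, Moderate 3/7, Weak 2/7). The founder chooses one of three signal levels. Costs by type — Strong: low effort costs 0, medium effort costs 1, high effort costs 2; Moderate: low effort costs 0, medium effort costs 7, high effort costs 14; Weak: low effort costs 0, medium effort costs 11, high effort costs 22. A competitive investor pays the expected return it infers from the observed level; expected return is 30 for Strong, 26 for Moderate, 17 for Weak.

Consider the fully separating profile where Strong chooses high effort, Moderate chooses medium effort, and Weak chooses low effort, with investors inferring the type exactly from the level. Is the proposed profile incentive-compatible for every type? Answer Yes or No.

Yes

Separating valuations: high effort → 30, medium effort → 26, low effort → 17.
Strong (assigned high effort): low effort: 17 − 0 = 17; medium effort: 26 − 1 = 25; high effort: 30 − 2 = 28. Strong stays.
Moderate (assigned medium effort): low effort: 17 − 0 = 17; medium effort: 26 − 7 = 19; high effort: 30 − 14 = 16. Moderate stays.
Weak (assigned low effort): low effort: 17 − 0 = 17; medium effort: 26 − 11 = 15; high effort: 30 − 22 = 8. Weak stays.
Every type prefers its assigned level; separation holds.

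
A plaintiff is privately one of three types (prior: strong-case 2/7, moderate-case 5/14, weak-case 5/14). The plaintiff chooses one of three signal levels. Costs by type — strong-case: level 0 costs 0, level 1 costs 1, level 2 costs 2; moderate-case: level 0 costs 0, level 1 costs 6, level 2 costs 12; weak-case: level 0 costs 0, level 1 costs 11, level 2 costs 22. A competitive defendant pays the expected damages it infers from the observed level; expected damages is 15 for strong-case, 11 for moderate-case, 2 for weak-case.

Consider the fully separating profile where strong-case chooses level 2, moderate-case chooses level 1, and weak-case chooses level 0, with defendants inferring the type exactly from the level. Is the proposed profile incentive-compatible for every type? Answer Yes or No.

Separating settlements: level 2 → 15, level 1 → 11, level 0 → 2.
strong-case (assigned level 2): level 0: 2 − 0 = 2; level 1: 11 − 1 = 10; level 2: 15 − 2 = 13. strong-case stays.
moderate-case (assigned level 1): level 0: 2 − 0 = 2; level 1: 11 − 6 = 5; level 2: 15 − 12 = 3. moderate-case stays.
weak-case (assigned level 0): level 0: 2 − 0 = 2; level 1: 11 − 11 = 0; level 2: 15 − 22 = -7. weak-case stays.
Every type prefers its assigned level; separation holds.

Yes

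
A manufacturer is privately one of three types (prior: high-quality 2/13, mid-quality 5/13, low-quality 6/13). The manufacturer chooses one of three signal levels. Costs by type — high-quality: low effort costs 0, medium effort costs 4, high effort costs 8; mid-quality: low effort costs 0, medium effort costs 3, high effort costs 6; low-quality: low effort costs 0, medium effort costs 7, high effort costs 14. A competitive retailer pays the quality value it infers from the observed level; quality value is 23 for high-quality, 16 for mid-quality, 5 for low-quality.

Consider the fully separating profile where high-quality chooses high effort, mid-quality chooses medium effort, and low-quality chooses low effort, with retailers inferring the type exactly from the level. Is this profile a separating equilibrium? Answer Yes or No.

Separating prices: high effort → 23, medium effort → 16, low effort → 5.
high-quality (assigned high effort): low effort: 5 − 0 = 5; medium effort: 16 − 4 = 12; high effort: 23 − 8 = 15. high-quality stays.
mid-quality (assigned medium effort): low effort: 5 − 0 = 5; medium effort: 16 − 3 = 13; high effort: 23 − 6 = 17. mid-quality prefers high effort.
low-quality (assigned low effort): low effort: 5 − 0 = 5; medium effort: 16 − 7 = 9; high effort: 23 − 14 = 9. low-quality prefers medium effort.
At least one type deviates; the separating profile fails.

No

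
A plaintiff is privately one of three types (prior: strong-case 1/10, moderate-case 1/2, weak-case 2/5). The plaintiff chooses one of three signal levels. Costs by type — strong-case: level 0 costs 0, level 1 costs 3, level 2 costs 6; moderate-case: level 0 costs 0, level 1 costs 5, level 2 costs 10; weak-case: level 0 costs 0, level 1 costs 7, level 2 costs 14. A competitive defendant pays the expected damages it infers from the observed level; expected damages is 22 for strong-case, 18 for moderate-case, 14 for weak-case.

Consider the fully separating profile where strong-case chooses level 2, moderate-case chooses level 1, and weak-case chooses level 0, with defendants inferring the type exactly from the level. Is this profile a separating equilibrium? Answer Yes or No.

No

Separating settlements: level 2 → 22, level 1 → 18, level 0 → 14.
strong-case (assigned level 2): level 0: 14 − 0 = 14; level 1: 18 − 3 = 15; level 2: 22 − 6 = 16. strong-case stays.
moderate-case (assigned level 1): level 0: 14 − 0 = 14; level 1: 18 − 5 = 13; level 2: 22 − 10 = 12. moderate-case prefers level 0.
weak-case (assigned level 0): level 0: 14 − 0 = 14; level 1: 18 − 7 = 11; level 2: 22 − 14 = 8. weak-case stays.
At least one type deviates; the separating profile fails.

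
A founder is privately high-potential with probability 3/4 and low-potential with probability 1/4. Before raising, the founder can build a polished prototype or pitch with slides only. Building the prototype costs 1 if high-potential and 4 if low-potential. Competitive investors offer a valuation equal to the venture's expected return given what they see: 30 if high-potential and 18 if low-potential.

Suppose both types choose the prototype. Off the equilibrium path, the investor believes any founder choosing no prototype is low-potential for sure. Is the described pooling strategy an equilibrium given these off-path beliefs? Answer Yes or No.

Yes

On path, the investor holds the prior and pays 3/4·30 + 1/4·18 = 27. Off path (no prototype), believing low-potential, it pays 18.
high-potential: the prototype nets 27 − 1 = 26; no prototype nets 18. high-potential stays.
low-potential: the prototype nets 27 − 4 = 23; no prototype nets 18. low-potential stays.
No type deviates, so pooling is sustained.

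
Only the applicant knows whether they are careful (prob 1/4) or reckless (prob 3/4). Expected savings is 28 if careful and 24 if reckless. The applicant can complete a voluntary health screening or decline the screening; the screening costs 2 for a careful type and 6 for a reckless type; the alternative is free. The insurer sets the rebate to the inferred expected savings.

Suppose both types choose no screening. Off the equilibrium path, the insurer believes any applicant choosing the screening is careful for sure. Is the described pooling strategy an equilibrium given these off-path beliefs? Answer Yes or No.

On path, the insurer holds the prior and pays 1/4·28 + 3/4·24 = 25. Off path (the screening), believing careful, it pays 28.
careful: no screening nets 25; the screening nets 28 − 2 = 26. careful would deviate.
reckless: no screening nets 25; the screening nets 28 − 6 = 22. reckless stays.
A type deviates, so pooling fails.

No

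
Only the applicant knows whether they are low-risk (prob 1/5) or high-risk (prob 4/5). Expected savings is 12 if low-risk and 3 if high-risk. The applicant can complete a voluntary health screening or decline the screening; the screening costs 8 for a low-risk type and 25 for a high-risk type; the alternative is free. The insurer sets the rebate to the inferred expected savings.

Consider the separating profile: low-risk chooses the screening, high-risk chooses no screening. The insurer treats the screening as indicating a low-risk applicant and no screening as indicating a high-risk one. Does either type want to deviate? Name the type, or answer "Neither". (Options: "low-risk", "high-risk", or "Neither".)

Neither

The screening pays 12; no screening pays 3.
low-risk: assigned the screening, nets 12 − 8 = 4; deviating to no screening nets 3.
high-risk: assigned no screening, nets 3; deviating to the screening nets 12 − 25 = -13.
Both types strictly prefer their assigned action; no profitable deviation.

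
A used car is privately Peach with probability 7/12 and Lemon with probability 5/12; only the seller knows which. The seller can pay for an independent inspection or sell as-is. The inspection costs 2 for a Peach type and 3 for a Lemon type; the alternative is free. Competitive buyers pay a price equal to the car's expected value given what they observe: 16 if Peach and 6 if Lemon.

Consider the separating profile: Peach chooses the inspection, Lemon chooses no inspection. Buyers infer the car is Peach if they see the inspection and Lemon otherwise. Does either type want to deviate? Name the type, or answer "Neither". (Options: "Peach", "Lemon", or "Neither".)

Lemon

The inspection pays 16; no inspection pays 6.
Peach: assigned the inspection, nets 16 − 2 = 14; deviating to no inspection nets 6.
Lemon: assigned no inspection, nets 6; deviating to the inspection nets 16 − 3 = 13.
The Lemon type gains 7 by deviating.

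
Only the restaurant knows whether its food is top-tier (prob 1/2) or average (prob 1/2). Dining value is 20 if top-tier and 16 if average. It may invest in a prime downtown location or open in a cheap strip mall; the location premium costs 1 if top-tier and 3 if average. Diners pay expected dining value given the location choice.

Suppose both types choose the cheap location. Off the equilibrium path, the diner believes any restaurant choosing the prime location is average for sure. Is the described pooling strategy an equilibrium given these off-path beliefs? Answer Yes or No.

Yes

On path, the diner holds the prior and pays 1/2·20 + 1/2·16 = 18. Off path (the prime location), believing average, it pays 16.
top-tier: the cheap location nets 18; the prime location nets 16 − 1 = 15. top-tier stays.
average: the cheap location nets 18; the prime location nets 16 − 3 = 13. average stays.
No type deviates, so pooling is sustained.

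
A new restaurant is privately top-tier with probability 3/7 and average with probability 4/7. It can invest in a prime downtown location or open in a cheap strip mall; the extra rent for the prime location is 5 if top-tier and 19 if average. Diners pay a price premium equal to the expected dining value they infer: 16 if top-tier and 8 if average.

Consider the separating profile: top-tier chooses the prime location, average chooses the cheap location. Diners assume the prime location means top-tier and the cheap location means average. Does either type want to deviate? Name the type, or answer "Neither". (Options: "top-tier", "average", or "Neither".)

Neither

The prime location pays 16; the cheap location pays 8.
top-tier: assigned the prime location, nets 16 − 5 = 11; deviating to the cheap location nets 8.
average: assigned the cheap location, nets 8; deviating to the prime location nets 16 − 19 = -3.
Both types strictly prefer their assigned action; no profitable deviation.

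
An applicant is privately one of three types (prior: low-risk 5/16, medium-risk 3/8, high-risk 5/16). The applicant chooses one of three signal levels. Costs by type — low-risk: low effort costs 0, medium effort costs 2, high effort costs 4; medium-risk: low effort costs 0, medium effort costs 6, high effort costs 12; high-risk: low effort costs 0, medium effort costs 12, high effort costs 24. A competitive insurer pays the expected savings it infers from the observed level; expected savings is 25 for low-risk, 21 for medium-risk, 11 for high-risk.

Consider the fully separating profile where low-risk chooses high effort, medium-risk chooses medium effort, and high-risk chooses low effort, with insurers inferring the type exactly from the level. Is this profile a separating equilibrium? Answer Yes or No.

Yes

Separating rebates: high effort → 25, medium effort → 21, low effort → 11.
low-risk (assigned high effort): low effort: 11 − 0 = 11; medium effort: 21 − 2 = 19; high effort: 25 − 4 = 21. low-risk stays.
medium-risk (assigned medium effort): low effort: 11 − 0 = 11; medium effort: 21 − 6 = 15; high effort: 25 − 12 = 13. medium-risk stays.
high-risk (assigned low effort): low effort: 11 − 0 = 11; medium effort: 21 − 12 = 9; high effort: 25 − 24 = 1. high-risk stays.
Every type prefers its assigned level; separation holds.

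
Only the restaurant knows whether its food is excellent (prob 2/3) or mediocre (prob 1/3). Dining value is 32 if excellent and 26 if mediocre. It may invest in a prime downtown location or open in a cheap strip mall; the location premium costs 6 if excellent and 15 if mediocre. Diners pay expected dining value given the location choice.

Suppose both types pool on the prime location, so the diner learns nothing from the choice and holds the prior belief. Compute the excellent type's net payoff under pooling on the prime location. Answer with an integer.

24

Pooled price premium = 2/3·32 + 1/3·26 = 30.
excellent pays cost 6 for the prime location, so net payoff = 30 − 6 = 24.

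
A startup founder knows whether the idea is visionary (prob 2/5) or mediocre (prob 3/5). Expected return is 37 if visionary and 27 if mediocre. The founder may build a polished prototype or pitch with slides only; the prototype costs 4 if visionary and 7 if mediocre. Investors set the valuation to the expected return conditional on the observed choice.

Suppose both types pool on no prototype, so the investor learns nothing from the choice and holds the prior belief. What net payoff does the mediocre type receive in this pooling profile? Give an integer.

Pooled valuation = 2/5·37 + 3/5·27 = 31.
mediocre pays no cost for no prototype, so net payoff = 31.

31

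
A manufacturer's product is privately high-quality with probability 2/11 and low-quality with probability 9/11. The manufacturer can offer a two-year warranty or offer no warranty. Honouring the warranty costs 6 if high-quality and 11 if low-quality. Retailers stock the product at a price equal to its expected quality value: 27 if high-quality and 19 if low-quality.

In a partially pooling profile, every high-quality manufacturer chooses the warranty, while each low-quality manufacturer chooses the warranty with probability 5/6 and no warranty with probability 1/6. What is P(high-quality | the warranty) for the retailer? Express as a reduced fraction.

4/19

P(the warranty) = (2/11)·1 + (9/11)·(5/6) = 19/22.
By Bayes' rule, P(high-quality | the warranty) = (2/11) / (19/22) = 4/19.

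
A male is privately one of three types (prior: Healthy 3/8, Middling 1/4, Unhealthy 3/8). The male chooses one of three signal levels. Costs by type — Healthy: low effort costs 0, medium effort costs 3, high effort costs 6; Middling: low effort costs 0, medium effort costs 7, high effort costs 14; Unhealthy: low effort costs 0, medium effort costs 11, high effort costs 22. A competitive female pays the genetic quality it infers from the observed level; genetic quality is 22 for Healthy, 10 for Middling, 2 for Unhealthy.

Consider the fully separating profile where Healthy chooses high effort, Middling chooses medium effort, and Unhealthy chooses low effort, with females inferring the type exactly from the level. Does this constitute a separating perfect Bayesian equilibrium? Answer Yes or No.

Separating mating payoffs: high effort → 22, medium effort → 10, low effort → 2.
Healthy (assigned high effort): low effort: 2 − 0 = 2; medium effort: 10 − 3 = 7; high effort: 22 − 6 = 16. Healthy stays.
Middling (assigned medium effort): low effort: 2 − 0 = 2; medium effort: 10 − 7 = 3; high effort: 22 − 14 = 8. Middling prefers high effort.
Unhealthy (assigned low effort): low effort: 2 − 0 = 2; medium effort: 10 − 11 = -1; high effort: 22 − 22 = 0. Unhealthy stays.
At least one type deviates; the separating profile fails.

No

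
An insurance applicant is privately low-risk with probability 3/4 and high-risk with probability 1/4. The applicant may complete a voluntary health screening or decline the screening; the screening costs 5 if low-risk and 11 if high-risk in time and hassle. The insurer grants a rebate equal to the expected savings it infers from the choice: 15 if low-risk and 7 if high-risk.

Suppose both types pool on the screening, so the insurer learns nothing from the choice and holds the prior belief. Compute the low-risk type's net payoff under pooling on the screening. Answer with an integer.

Pooled rebate = 3/4·15 + 1/4·7 = 13.
low-risk pays cost 5 for the screening, so net payoff = 13 − 5 = 8.

8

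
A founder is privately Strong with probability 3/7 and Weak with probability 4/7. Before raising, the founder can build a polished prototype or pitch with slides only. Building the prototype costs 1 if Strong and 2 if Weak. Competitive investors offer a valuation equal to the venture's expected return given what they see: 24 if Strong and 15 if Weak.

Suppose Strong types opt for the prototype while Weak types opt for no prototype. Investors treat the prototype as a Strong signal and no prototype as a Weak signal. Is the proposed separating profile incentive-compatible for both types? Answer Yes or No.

No

Under these beliefs, the prototype earns valuation 24 and no prototype earns valuation 15.
Strong: the prototype nets 24 − 1 = 23; no prototype nets 15. Strong prefers the prototype.
Weak: the prototype nets 24 − 2 = 22; no prototype nets 15. Weak would deviate to the prototype.
Weak has a profitable deviation, so the profile is not an equilibrium.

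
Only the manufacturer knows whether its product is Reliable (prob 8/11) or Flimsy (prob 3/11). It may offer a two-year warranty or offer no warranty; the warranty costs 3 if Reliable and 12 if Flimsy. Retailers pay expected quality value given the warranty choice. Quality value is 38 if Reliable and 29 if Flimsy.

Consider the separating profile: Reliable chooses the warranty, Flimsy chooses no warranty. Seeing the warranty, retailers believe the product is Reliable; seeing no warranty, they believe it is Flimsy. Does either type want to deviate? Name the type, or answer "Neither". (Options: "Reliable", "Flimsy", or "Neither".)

The warranty pays 38; no warranty pays 29.
Reliable: assigned the warranty, nets 38 − 3 = 35; deviating to no warranty nets 29.
Flimsy: assigned no warranty, nets 29; deviating to the warranty nets 38 − 12 = 26.
Both types strictly prefer their assigned action; no profitable deviation.

Neither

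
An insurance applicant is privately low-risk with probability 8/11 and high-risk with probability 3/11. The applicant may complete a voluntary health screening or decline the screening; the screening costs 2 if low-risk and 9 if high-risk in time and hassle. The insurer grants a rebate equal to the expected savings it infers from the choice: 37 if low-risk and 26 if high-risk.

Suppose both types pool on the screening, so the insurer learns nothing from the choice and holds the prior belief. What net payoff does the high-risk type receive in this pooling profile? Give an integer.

25

Pooled rebate = 8/11·37 + 3/11·26 = 34.
high-risk pays cost 9 for the screening, so net payoff = 34 − 9 = 25.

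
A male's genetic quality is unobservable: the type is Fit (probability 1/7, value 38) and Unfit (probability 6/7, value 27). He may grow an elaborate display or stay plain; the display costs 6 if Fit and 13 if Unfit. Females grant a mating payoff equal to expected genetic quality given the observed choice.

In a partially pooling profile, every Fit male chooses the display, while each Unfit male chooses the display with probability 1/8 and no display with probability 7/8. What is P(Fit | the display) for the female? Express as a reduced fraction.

P(the display) = (1/7)·1 + (6/7)·(1/8) = 1/4.
By Bayes' rule, P(Fit | the display) = (1/7) / (1/4) = 4/7.

4/7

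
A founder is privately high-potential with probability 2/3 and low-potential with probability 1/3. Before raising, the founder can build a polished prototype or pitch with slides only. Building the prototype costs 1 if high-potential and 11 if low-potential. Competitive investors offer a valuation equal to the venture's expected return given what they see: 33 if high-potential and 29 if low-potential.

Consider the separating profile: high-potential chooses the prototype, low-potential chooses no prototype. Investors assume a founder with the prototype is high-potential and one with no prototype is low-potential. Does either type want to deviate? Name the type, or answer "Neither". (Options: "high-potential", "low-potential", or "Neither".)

The prototype pays 33; no prototype pays 29.
high-potential: assigned the prototype, nets 33 − 1 = 32; deviating to no prototype nets 29.
low-potential: assigned no prototype, nets 29; deviating to the prototype nets 33 − 11 = 22.
Both types strictly prefer their assigned action; no profitable deviation.

Neither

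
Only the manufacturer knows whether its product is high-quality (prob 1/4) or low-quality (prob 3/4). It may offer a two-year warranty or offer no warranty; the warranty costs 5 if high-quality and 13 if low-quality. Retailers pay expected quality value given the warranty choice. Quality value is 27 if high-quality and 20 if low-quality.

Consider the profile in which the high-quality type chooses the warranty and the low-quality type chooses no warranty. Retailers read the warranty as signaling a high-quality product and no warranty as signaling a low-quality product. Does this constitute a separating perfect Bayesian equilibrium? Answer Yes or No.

Under these beliefs, the warranty earns price 27 and no warranty earns price 20.
high-quality: the warranty nets 27 − 5 = 22; no warranty nets 20. high-quality prefers the warranty.
low-quality: the warranty nets 27 − 13 = 14; no warranty nets 20. low-quality prefers no warranty.
Neither type deviates, so the separating profile is an equilibrium.

Yes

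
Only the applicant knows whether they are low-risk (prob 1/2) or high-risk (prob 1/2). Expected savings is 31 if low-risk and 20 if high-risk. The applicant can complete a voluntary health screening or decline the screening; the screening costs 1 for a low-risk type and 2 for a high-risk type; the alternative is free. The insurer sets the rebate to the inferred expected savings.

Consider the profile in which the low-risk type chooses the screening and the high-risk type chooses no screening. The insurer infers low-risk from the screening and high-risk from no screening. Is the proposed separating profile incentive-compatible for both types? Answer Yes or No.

Under these beliefs, the screening earns rebate 31 and no screening earns rebate 20.
low-risk: the screening nets 31 − 1 = 30; no screening nets 20. low-risk prefers the screening.
high-risk: the screening nets 31 − 2 = 29; no screening nets 20. high-risk would deviate to the screening.
high-risk has a profitable deviation, so the profile is not an equilibrium.

No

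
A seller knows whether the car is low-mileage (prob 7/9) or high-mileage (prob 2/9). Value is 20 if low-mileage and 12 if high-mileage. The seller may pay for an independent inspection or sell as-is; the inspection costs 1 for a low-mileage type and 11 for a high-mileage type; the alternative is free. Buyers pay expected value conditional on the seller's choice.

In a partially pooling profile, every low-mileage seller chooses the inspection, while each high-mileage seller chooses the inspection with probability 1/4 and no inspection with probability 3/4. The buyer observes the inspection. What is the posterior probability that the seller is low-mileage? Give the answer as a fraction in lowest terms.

P(the inspection) = (7/9)·1 + (2/9)·(1/4) = 5/6.
By Bayes' rule, P(low-mileage | the inspection) = (7/9) / (5/6) = 14/15.

14/15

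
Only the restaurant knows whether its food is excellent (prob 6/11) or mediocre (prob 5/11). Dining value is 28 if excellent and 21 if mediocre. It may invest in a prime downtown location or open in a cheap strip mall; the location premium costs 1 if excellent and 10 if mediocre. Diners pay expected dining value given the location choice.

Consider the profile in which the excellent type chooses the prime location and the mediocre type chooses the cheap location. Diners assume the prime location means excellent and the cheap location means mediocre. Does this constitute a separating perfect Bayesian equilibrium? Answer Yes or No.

Under these beliefs, the prime location earns price premium 28 and the cheap location earns price premium 21.
excellent: the prime location nets 28 − 1 = 27; the cheap location nets 21. excellent prefers the prime location.
mediocre: the prime location nets 28 − 10 = 18; the cheap location nets 21. mediocre prefers the cheap location.
Neither type deviates, so the separating profile is an equilibrium.

Yes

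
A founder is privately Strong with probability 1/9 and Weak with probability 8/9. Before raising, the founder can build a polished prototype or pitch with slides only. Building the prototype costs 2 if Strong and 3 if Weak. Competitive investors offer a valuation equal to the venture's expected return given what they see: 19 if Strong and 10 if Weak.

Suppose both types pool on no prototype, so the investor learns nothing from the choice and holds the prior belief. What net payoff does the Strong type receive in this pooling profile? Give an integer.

11

Pooled valuation = 1/9·19 + 8/9·10 = 11.
Strong pays no cost for no prototype, so net payoff = 11.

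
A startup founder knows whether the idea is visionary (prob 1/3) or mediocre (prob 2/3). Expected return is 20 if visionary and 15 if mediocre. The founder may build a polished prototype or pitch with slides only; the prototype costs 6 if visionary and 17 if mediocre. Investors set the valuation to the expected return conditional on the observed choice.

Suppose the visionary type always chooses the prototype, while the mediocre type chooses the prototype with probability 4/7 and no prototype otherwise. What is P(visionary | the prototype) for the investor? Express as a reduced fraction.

7/15

P(the prototype) = (1/3)·1 + (2/3)·(4/7) = 5/7.
By Bayes' rule, P(visionary | the prototype) = (1/3) / (5/7) = 7/15.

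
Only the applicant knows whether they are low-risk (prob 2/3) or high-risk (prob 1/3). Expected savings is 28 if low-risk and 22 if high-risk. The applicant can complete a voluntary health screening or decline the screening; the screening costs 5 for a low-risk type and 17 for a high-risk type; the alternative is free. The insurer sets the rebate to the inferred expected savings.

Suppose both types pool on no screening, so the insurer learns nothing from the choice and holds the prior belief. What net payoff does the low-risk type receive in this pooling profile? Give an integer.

Pooled rebate = 2/3·28 + 1/3·22 = 26.
low-risk pays no cost for no screening, so net payoff = 26.

26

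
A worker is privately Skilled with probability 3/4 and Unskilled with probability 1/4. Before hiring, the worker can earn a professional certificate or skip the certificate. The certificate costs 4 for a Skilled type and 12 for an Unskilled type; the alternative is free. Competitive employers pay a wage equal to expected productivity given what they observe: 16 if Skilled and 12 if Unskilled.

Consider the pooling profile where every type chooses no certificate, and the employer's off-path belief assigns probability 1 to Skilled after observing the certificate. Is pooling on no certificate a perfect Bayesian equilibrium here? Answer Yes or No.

On path, the employer holds the prior and pays 3/4·16 + 1/4·12 = 15. Off path (the certificate), believing Skilled, it pays 16.
Skilled: no certificate nets 15; the certificate nets 16 − 4 = 12. Skilled stays.
Unskilled: no certificate nets 15; the certificate nets 16 − 12 = 4. Unskilled stays.
No type deviates, so pooling is sustained.

Yes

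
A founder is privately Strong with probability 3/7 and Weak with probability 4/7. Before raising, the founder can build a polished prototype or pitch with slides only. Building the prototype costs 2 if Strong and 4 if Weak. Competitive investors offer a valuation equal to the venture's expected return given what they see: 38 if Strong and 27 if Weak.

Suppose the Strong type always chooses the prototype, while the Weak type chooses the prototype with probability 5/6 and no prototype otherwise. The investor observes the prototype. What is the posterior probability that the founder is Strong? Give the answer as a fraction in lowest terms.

P(the prototype) = (3/7)·1 + (4/7)·(5/6) = 19/21.
By Bayes' rule, P(Strong | the prototype) = (3/7) / (19/21) = 9/19.

9/19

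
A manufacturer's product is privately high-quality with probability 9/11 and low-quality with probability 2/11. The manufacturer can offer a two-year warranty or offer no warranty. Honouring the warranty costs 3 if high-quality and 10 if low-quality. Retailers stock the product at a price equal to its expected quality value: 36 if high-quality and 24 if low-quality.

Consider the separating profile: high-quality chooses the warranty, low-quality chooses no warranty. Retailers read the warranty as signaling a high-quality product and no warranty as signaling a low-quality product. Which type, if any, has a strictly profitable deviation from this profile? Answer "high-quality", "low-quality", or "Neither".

low-quality

The warranty pays 36; no warranty pays 24.
high-quality: assigned the warranty, nets 36 − 3 = 33; deviating to no warranty nets 24.
low-quality: assigned no warranty, nets 24; deviating to the warranty nets 36 − 10 = 26.
The low-quality type gains 2 by deviating.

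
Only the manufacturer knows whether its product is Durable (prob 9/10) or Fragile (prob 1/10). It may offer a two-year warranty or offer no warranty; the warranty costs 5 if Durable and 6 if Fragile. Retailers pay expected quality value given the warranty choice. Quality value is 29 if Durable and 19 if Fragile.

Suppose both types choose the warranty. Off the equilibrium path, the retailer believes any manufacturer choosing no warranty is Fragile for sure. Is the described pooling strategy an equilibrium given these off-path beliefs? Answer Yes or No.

On path, the retailer holds the prior and pays 9/10·29 + 1/10·19 = 28. Off path (no warranty), believing Fragile, it pays 19.
Durable: the warranty nets 28 − 5 = 23; no warranty nets 19. Durable stays.
Fragile: the warranty nets 28 − 6 = 22; no warranty nets 19. Fragile stays.
No type deviates, so pooling is sustained.

Yes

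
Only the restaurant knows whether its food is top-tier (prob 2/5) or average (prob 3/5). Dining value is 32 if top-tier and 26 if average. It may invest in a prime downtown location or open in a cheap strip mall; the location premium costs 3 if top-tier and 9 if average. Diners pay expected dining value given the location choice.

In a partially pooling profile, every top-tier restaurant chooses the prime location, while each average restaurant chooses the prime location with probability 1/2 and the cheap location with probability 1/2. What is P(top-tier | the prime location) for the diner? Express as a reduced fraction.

P(the prime location) = (2/5)·1 + (3/5)·(1/2) = 7/10.
By Bayes' rule, P(top-tier | the prime location) = (2/5) / (7/10) = 4/7.

4/7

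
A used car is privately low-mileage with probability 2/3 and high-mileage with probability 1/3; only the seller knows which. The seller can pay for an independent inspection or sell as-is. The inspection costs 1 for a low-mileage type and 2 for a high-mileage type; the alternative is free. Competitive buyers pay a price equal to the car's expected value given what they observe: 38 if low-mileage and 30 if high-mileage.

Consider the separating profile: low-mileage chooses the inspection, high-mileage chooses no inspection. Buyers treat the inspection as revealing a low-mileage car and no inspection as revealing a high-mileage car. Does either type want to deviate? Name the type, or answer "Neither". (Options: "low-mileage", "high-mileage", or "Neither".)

high-mileage

The inspection pays 38; no inspection pays 30.
low-mileage: assigned the inspection, nets 38 − 1 = 37; deviating to no inspection nets 30.
high-mileage: assigned no inspection, nets 30; deviating to the inspection nets 38 − 2 = 36.
The high-mileage type gains 6 by deviating.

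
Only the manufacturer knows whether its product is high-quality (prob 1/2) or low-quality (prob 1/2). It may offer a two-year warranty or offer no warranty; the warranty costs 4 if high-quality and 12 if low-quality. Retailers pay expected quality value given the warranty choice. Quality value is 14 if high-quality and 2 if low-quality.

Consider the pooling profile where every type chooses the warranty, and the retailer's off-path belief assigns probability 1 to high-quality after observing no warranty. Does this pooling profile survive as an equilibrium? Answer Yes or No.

No

On path, the retailer holds the prior and pays 1/2·14 + 1/2·2 = 8. Off path (no warranty), believing high-quality, it pays 14.
high-quality: the warranty nets 8 − 4 = 4; no warranty nets 14. high-quality would deviate.
low-quality: the warranty nets 8 − 12 = -4; no warranty nets 14. low-quality would deviate.
A type deviates, so pooling fails.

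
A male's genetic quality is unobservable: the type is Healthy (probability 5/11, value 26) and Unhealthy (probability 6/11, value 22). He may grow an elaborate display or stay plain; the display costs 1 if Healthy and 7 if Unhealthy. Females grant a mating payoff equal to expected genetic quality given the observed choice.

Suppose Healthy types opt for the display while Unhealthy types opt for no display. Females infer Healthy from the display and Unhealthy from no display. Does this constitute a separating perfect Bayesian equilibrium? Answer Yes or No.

Under these beliefs, the display earns mating payoff 26 and no display earns mating payoff 22.
Healthy: the display nets 26 − 1 = 25; no display nets 22. Healthy prefers the display.
Unhealthy: the display nets 26 − 7 = 19; no display nets 22. Unhealthy prefers no display.
Neither type deviates, so the separating profile is an equilibrium.

Yes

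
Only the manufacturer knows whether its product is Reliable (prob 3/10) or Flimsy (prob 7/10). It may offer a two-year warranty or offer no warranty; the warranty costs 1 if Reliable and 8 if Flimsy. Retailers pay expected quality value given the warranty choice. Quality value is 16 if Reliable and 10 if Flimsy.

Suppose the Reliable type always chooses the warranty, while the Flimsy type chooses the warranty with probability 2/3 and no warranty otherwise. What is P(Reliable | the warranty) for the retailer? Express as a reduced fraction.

9/23

P(the warranty) = (3/10)·1 + (7/10)·(2/3) = 23/30.
By Bayes' rule, P(Reliable | the warranty) = (3/10) / (23/30) = 9/23.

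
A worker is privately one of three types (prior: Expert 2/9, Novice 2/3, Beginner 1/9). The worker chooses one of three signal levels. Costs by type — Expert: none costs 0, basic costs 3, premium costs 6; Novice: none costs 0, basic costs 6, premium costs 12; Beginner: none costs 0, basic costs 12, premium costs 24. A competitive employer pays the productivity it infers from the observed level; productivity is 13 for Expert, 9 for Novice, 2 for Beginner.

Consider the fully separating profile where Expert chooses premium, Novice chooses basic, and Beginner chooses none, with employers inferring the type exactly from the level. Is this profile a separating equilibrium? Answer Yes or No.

Yes

Separating wages: premium → 13, basic → 9, none → 2.
Expert (assigned premium): none: 2 − 0 = 2; basic: 9 − 3 = 6; premium: 13 − 6 = 7. Expert stays.
Novice (assigned basic): none: 2 − 0 = 2; basic: 9 − 6 = 3; premium: 13 − 12 = 1. Novice stays.
Beginner (assigned none): none: 2 − 0 = 2; basic: 9 − 12 = -3; premium: 13 − 24 = -11. Beginner stays.
Every type prefers its assigned level; separation holds.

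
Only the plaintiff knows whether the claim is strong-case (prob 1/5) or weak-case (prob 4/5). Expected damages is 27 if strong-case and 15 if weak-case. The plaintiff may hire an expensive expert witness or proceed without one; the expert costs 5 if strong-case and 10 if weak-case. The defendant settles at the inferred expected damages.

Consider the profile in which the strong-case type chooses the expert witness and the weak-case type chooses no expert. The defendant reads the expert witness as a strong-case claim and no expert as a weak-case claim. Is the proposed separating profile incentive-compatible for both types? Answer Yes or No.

No

Under these beliefs, the expert witness earns settlement 27 and no expert earns settlement 15.
strong-case: the expert witness nets 27 − 5 = 22; no expert nets 15. strong-case prefers the expert witness.
weak-case: the expert witness nets 27 − 10 = 17; no expert nets 15. weak-case would deviate to the expert witness.
weak-case has a profitable deviation, so the profile is not an equilibrium.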